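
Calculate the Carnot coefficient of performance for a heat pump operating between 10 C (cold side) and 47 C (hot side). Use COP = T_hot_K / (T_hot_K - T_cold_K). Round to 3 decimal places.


Convert to Kelvin:
  T_hot = 47 + 273.15 = 320.15 K
  T_cold = 10 + 273.15 = 283.15 K
Apply Carnot COP formula:
  COP = T_hot_K / (T_hot_K - T_cold_K) = 320.15 / 37.0
  COP = 8.653

8.653


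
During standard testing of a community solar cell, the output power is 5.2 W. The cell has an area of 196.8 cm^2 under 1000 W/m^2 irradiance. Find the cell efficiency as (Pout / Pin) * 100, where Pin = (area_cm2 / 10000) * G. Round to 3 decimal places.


First compute the input power:
  Pin = area_cm2 / 10000 * G = 196.8 / 10000 * 1000 = 19.68 W
Then compute efficiency:
  Efficiency = (Pout / Pin) * 100 = (5.2 / 19.68) * 100
  Efficiency = 26.423%

26.423


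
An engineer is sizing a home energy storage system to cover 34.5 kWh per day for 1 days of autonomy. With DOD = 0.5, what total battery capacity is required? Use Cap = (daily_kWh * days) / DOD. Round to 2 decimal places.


Total energy needed = daily * days = 34.5 * 1 = 34.5 kWh
Account for depth of discharge:
  Cap = total_energy / DOD = 34.5 / 0.5
  Cap = 69.00 kWh

69.00


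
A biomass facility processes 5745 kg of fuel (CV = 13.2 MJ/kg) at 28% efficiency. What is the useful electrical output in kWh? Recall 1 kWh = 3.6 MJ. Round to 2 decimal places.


Total energy = mass * CV = 5745 * 13.2 = 75834.0 MJ
Useful energy = total * eta = 75834.0 * 0.28 = 21233.52 MJ
Convert to kWh: 21233.52 / 3.6
Useful energy = 5898.20 kWh

5898.20


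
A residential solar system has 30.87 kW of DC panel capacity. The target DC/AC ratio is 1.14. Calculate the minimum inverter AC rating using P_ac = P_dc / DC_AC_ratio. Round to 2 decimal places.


The inverter AC capacity is determined by the DC/AC ratio.
Given: P_dc = 30.87 kW, DC/AC ratio = 1.14
P_ac = P_dc / ratio = 30.87 / 1.14
P_ac = 27.08 kW

27.08


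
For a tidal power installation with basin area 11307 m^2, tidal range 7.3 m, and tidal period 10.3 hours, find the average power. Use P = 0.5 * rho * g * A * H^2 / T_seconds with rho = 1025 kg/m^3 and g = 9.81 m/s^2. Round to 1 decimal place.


Convert period to seconds: T = 10.3 * 3600 = 37080.0 s
H^2 = 7.3^2 = 53.29
P = 0.5 * rho * g * A * H^2 / T
P = 0.5 * 1025 * 9.81 * 11307 * 53.29 / 37080.0
P = 81698.9 W

81698.9


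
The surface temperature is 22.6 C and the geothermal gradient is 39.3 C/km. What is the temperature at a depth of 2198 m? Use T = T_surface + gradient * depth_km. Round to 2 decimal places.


Convert depth to km: 2198 / 1000 = 2.198 km
Temperature increase = gradient * depth_km = 39.3 * 2.198 = 86.38 C
Temperature at depth = T_surface + delta_T = 22.6 + 86.38
T = 108.98 C

108.98


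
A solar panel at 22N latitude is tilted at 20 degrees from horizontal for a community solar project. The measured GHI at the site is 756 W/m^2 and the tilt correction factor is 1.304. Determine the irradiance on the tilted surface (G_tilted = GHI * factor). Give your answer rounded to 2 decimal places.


Identify the given values:
  GHI = 756 W/m^2, tilt correction factor = 1.304
Apply the formula G_tilted = GHI * factor:
  G_tilted = 756 * 1.304
  G_tilted = 985.82 W/m^2

985.82


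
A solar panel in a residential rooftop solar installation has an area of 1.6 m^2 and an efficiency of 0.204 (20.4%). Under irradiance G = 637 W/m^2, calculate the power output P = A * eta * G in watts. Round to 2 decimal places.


Use the solar power formula P = A * eta * G.
Given: A = 1.6 m^2, eta = 0.204, G = 637 W/m^2
P = 1.6 * 0.204 * 637
P = 207.92 W

207.92


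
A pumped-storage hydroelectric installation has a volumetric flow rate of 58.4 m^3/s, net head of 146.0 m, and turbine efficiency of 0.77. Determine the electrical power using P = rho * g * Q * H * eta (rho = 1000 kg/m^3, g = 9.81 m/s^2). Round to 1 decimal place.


Apply the hydropower formula P = rho * g * Q * H * eta
rho * g = 1000 * 9.81 = 9810.0
P = 9810.0 * 58.4 * 146.0 * 0.77
P = 64405867.7 W

64405867.7


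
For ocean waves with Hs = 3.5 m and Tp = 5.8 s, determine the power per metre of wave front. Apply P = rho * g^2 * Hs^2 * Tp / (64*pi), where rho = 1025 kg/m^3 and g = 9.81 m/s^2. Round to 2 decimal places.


Apply wave power formula:
  g^2 = 9.81^2 = 96.2361
  Hs^2 = 3.5^2 = 12.25
  Numerator = rho * g^2 * Hs^2 * Tp = 1025 * 96.2361 * 12.25 * 5.8 = 7008514.28
  Denominator = 64 * pi = 201.0619
  P = 7008514.28 / 201.0619 = 34857.49 W/m

34857.49


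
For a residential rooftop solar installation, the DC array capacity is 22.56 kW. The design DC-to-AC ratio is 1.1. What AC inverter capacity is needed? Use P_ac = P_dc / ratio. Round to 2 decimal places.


The inverter AC capacity is determined by the DC/AC ratio.
Given: P_dc = 22.56 kW, DC/AC ratio = 1.1
P_ac = P_dc / ratio = 22.56 / 1.1
P_ac = 20.51 kW

20.51


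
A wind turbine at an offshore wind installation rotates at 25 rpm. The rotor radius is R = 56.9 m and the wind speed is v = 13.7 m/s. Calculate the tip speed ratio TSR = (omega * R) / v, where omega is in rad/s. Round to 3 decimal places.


Convert rotational speed to rad/s:
  omega = 25 * 2 * pi / 60 = 2.618 rad/s
Compute tip speed:
  v_tip = omega * R = 2.618 * 56.9 = 148.964 m/s
Tip speed ratio:
  TSR = v_tip / v_wind = 148.964 / 13.7 = 10.873

10.873


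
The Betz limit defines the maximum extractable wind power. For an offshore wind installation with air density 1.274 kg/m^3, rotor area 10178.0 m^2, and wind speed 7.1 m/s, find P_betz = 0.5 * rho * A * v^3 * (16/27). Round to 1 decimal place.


The Betz coefficient Cp_max = 16/27 = 0.5926
v^3 = 7.1^3 = 357.911
P_betz = 0.5 * rho * A * v^3 * Cp_max
P_betz = 0.5 * 1.274 * 10178.0 * 357.911 * 0.5926
P_betz = 1375096.4 W

1375096.4


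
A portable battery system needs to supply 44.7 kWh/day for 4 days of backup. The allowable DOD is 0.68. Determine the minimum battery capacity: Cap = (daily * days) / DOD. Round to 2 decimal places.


Total energy needed = daily * days = 44.7 * 4 = 178.8 kWh
Account for depth of discharge:
  Cap = total_energy / DOD = 178.8 / 0.68
  Cap = 262.94 kWh

262.94


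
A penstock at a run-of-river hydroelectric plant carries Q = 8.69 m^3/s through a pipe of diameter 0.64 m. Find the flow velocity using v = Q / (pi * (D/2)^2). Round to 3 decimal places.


Compute pipe cross-sectional area:
  A = pi * (D/2)^2 = pi * (0.64/2)^2 = 0.3217 m^2
Calculate velocity:
  v = Q / A = 8.69 / 0.3217
  v = 27.013 m/s

27.013


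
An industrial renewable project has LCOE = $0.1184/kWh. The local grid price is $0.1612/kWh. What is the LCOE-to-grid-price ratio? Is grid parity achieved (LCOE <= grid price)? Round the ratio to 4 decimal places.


Compare LCOE to grid price:
  LCOE = $0.1184/kWh, Grid price = $0.1612/kWh
  Ratio = LCOE / grid_price = 0.1184 / 0.1612 = 0.7345
  Grid parity achieved (ratio <= 1)? yes

0.7345


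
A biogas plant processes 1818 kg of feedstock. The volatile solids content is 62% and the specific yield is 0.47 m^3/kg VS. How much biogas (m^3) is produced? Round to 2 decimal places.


Compute volatile solids:
  VS = mass * VS_fraction = 1818 * 0.62 = 1127.16 kg
Calculate biogas volume:
  Biogas = VS * specific_yield = 1127.16 * 0.47
  Biogas = 529.77 m^3

529.77


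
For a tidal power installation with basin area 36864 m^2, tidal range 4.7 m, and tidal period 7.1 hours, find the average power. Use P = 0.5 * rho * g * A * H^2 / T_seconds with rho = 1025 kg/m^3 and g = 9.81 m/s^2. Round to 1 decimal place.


Convert period to seconds: T = 7.1 * 3600 = 25560.0 s
H^2 = 4.7^2 = 22.09
P = 0.5 * rho * g * A * H^2 / T
P = 0.5 * 1025 * 9.81 * 36864 * 22.09 / 25560.0
P = 160177.0 W

160177.0


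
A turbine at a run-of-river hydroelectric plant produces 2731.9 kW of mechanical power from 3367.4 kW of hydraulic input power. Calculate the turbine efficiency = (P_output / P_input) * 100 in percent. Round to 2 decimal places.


Turbine efficiency = (output power / input power) * 100
eta = (2731.9 / 3367.4) * 100
eta = 81.13%

81.13


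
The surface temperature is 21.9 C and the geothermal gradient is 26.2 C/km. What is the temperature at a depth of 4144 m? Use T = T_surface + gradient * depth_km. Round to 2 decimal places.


Convert depth to km: 4144 / 1000 = 4.144 km
Temperature increase = gradient * depth_km = 26.2 * 4.144 = 108.57 C
Temperature at depth = T_surface + delta_T = 21.9 + 108.57
T = 130.47 C

130.47


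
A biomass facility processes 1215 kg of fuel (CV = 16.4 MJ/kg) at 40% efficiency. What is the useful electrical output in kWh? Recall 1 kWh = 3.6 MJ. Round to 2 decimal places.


Total energy = mass * CV = 1215 * 16.4 = 19926.0 MJ
Useful energy = total * eta = 19926.0 * 0.4 = 7970.4 MJ
Convert to kWh: 7970.4 / 3.6
Useful energy = 2214.00 kWh

2214.00


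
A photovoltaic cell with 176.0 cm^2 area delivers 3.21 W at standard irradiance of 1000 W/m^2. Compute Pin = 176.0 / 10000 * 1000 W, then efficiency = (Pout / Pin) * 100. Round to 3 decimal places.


First compute the input power:
  Pin = area_cm2 / 10000 * G = 176.0 / 10000 * 1000 = 17.6 W
Then compute efficiency:
  Efficiency = (Pout / Pin) * 100 = (3.21 / 17.6) * 100
  Efficiency = 18.239%

18.239


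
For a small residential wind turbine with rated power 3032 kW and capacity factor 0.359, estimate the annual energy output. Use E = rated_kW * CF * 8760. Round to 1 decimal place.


Annual energy = rated_kW * capacity_factor * hours_per_year
Given: P_rated = 3032 kW, CF = 0.359, hours = 8760
E = 3032 * 0.359 * 8760
E = 9535154.9 kWh

9535154.9


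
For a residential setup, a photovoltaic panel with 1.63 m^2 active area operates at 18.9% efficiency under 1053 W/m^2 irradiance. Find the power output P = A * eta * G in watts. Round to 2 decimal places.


Use the solar power formula P = A * eta * G.
Given: A = 1.63 m^2, eta = 0.189, G = 1053 W/m^2
P = 1.63 * 0.189 * 1053
P = 324.40 W

324.40


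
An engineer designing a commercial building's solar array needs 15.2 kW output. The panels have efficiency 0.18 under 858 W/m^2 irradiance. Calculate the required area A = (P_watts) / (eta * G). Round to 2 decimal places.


Convert target power to watts: P = 15.2 * 1000 = 15200.0 W
Compute denominator: eta * G = 0.18 * 858 = 154.44
Required area A = P / (eta * G) = 15200.0 / 154.44
A = 98.42 m^2

98.42


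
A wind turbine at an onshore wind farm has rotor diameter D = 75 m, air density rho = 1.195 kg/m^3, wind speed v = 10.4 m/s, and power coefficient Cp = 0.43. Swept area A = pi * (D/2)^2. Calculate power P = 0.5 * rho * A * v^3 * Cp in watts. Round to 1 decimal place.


Step 1 -- Compute swept area:
  A = pi * (D/2)^2 = pi * (75/2)^2 = 4417.86 m^2
Step 2 -- Apply wind power equation:
  P = 0.5 * rho * A * v^3 * Cp
  v^3 = 10.4^3 = 1124.864
  P = 0.5 * 1.195 * 4417.86 * 1124.864 * 0.43
  P = 1276788.0 W

1276788.0


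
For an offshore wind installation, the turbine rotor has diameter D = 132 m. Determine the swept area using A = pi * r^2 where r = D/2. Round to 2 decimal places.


Compute the rotor radius:
  r = D / 2 = 132 / 2 = 66.0 m
Calculate swept area:
  A = pi * r^2 = pi * 66.0^2
  A = 13684.78 m^2

13684.78


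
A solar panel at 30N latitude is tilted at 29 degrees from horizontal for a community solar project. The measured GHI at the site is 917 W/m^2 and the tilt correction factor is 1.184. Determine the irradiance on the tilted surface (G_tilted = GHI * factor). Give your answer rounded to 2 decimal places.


Identify the given values:
  GHI = 917 W/m^2, tilt correction factor = 1.184
Apply the formula G_tilted = GHI * factor:
  G_tilted = 917 * 1.184
  G_tilted = 1085.73 W/m^2

1085.73


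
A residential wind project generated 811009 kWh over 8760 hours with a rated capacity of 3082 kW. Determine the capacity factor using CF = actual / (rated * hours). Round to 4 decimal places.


Capacity factor = actual output / maximum possible output
Maximum possible = rated * hours = 3082 * 8760 = 26998320 kWh
CF = 811009 / 26998320
CF = 0.0300

0.0300


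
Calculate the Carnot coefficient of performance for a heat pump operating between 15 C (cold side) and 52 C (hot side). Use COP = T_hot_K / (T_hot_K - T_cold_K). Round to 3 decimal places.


Convert to Kelvin:
  T_hot = 52 + 273.15 = 325.15 K
  T_cold = 15 + 273.15 = 288.15 K
Apply Carnot COP formula:
  COP = T_hot_K / (T_hot_K - T_cold_K) = 325.15 / 37.0
  COP = 8.788

8.788


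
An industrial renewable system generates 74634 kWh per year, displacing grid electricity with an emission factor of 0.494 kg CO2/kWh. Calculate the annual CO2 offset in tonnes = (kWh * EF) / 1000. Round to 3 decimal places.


CO2 offset in kg = generation * emission_factor
CO2 offset = 74634 * 0.494 = 36869.2 kg
Convert to tonnes:
  CO2 offset = 36869.2 / 1000 = 36.869 tonnes

36.869


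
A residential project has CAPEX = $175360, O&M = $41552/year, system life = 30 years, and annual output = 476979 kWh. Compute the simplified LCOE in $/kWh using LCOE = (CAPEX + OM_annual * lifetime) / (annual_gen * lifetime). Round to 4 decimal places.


Total cost = CAPEX + OM * lifetime = 175360 + 41552 * 30 = 175360 + 1246560 = 1421920
Total generation = annual * lifetime = 476979 * 30 = 14309370 kWh
LCOE = 1421920 / 14309370
LCOE = 0.0994 $/kWh

0.0994


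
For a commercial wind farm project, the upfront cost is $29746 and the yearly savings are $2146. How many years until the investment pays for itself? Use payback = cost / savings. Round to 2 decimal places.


Simple payback period = initial cost / annual savings
Payback = 29746 / 2146
Payback = 13.86 years

13.86


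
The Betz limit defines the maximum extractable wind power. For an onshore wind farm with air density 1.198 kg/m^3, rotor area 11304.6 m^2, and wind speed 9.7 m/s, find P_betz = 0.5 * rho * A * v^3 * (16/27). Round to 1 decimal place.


The Betz coefficient Cp_max = 16/27 = 0.5926
v^3 = 9.7^3 = 912.673
P_betz = 0.5 * rho * A * v^3 * Cp_max
P_betz = 0.5 * 1.198 * 11304.6 * 912.673 * 0.5926
P_betz = 3662296.0 W

3662296.0


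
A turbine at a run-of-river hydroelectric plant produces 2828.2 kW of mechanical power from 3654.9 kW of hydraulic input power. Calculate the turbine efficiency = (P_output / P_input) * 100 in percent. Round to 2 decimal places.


Turbine efficiency = (output power / input power) * 100
eta = (2828.2 / 3654.9) * 100
eta = 77.38%

77.38


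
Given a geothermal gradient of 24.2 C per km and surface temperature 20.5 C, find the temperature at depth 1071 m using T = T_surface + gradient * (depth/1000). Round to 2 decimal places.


Convert depth to km: 1071 / 1000 = 1.071 km
Temperature increase = gradient * depth_km = 24.2 * 1.071 = 25.92 C
Temperature at depth = T_surface + delta_T = 20.5 + 25.92
T = 46.42 C

46.42


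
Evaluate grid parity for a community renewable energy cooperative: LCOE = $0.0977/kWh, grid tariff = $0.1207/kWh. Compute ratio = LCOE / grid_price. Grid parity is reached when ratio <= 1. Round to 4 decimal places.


Compare LCOE to grid price:
  LCOE = $0.0977/kWh, Grid price = $0.1207/kWh
  Ratio = LCOE / grid_price = 0.0977 / 0.1207 = 0.8094
  Grid parity achieved (ratio <= 1)? yes

0.8094


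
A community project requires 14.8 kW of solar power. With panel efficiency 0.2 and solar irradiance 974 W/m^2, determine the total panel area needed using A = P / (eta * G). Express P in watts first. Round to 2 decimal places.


Convert target power to watts: P = 14.8 * 1000 = 14800.0 W
Compute denominator: eta * G = 0.2 * 974 = 194.8
Required area A = P / (eta * G) = 14800.0 / 194.8
A = 75.98 m^2

75.98


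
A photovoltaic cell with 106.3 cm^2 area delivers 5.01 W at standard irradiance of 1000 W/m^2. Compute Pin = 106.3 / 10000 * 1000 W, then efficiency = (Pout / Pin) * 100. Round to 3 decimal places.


First compute the input power:
  Pin = area_cm2 / 10000 * G = 106.3 / 10000 * 1000 = 10.63 W
Then compute efficiency:
  Efficiency = (Pout / Pin) * 100 = (5.01 / 10.63) * 100
  Efficiency = 47.131%

47.131


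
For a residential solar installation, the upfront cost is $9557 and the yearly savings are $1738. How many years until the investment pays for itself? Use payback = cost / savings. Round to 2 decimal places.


Simple payback period = initial cost / annual savings
Payback = 9557 / 1738
Payback = 5.50 years

5.50


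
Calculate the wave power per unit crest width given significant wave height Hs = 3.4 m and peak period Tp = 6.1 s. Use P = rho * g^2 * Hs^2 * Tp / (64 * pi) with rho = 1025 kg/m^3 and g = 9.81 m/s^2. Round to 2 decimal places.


Apply wave power formula:
  g^2 = 9.81^2 = 96.2361
  Hs^2 = 3.4^2 = 11.56
  Numerator = rho * g^2 * Hs^2 * Tp = 1025 * 96.2361 * 11.56 * 6.1 = 6955839.45
  Denominator = 64 * pi = 201.0619
  P = 6955839.45 / 201.0619 = 34595.51 W/m

34595.51


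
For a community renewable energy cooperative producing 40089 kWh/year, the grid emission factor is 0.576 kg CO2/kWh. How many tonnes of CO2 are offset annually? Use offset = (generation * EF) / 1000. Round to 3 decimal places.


CO2 offset in kg = generation * emission_factor
CO2 offset = 40089 * 0.576 = 23091.26 kg
Convert to tonnes:
  CO2 offset = 23091.26 / 1000 = 23.091 tonnes

23.091


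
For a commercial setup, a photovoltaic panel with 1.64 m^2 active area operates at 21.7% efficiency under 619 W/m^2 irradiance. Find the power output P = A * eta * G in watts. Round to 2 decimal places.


Use the solar power formula P = A * eta * G.
Given: A = 1.64 m^2, eta = 0.217, G = 619 W/m^2
P = 1.64 * 0.217 * 619
P = 220.29 W

220.29


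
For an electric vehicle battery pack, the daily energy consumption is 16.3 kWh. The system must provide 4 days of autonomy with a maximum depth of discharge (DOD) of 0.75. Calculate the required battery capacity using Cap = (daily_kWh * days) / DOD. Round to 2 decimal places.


Total energy needed = daily * days = 16.3 * 4 = 65.2 kWh
Account for depth of discharge:
  Cap = total_energy / DOD = 65.2 / 0.75
  Cap = 86.93 kWh

86.93


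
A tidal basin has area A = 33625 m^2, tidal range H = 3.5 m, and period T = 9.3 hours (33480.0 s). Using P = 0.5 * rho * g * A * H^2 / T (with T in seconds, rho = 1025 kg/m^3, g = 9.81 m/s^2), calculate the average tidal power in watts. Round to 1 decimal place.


Convert period to seconds: T = 9.3 * 3600 = 33480.0 s
H^2 = 3.5^2 = 12.25
P = 0.5 * rho * g * A * H^2 / T
P = 0.5 * 1025 * 9.81 * 33625 * 12.25 / 33480.0
P = 61855.1 W

61855.1


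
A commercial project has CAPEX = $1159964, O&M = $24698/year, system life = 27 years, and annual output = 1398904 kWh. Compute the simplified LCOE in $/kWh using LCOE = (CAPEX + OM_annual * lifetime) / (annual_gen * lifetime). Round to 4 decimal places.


Total cost = CAPEX + OM * lifetime = 1159964 + 24698 * 27 = 1159964 + 666846 = 1826810
Total generation = annual * lifetime = 1398904 * 27 = 37770408 kWh
LCOE = 1826810 / 37770408
LCOE = 0.0484 $/kWh

0.0484


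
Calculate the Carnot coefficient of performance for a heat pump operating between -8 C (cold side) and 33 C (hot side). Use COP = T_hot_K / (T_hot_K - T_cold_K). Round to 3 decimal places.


Convert to Kelvin:
  T_hot = 33 + 273.15 = 306.15 K
  T_cold = -8 + 273.15 = 265.15 K
Apply Carnot COP formula:
  COP = T_hot_K / (T_hot_K - T_cold_K) = 306.15 / 41.0
  COP = 7.467

7.467


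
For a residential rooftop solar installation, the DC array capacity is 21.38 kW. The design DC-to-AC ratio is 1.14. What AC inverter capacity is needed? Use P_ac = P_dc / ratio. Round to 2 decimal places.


The inverter AC capacity is determined by the DC/AC ratio.
Given: P_dc = 21.38 kW, DC/AC ratio = 1.14
P_ac = P_dc / ratio = 21.38 / 1.14
P_ac = 18.75 kW

18.75


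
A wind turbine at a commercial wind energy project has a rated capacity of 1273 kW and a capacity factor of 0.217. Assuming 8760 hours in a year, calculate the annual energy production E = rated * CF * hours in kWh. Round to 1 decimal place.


Annual energy = rated_kW * capacity_factor * hours_per_year
Given: P_rated = 1273 kW, CF = 0.217, hours = 8760
E = 1273 * 0.217 * 8760
E = 2419871.2 kWh

2419871.2


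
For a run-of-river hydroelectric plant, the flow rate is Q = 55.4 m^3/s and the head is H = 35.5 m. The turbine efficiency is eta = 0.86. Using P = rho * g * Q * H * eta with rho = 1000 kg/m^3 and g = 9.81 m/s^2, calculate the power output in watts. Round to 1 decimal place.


Apply the hydropower formula P = rho * g * Q * H * eta
rho * g = 1000 * 9.81 = 9810.0
P = 9810.0 * 55.4 * 35.5 * 0.86
P = 16592261.2 W

16592261.2


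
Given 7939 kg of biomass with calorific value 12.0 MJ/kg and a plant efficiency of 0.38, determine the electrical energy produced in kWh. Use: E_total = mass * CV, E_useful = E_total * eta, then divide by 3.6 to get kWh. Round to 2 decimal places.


Total energy = mass * CV = 7939 * 12.0 = 95268.0 MJ
Useful energy = total * eta = 95268.0 * 0.38 = 36201.84 MJ
Convert to kWh: 36201.84 / 3.6
Useful energy = 10056.07 kWh

10056.07


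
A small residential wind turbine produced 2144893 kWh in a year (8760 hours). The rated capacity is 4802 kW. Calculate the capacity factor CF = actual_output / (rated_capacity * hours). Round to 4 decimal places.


Capacity factor = actual output / maximum possible output
Maximum possible = rated * hours = 4802 * 8760 = 42065520 kWh
CF = 2144893 / 42065520
CF = 0.0510

0.0510


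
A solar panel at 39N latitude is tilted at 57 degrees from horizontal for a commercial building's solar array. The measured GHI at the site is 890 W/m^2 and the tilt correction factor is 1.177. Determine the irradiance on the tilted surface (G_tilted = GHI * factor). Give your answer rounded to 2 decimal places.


Identify the given values:
  GHI = 890 W/m^2, tilt correction factor = 1.177
Apply the formula G_tilted = GHI * factor:
  G_tilted = 890 * 1.177
  G_tilted = 1047.53 W/m^2

1047.53


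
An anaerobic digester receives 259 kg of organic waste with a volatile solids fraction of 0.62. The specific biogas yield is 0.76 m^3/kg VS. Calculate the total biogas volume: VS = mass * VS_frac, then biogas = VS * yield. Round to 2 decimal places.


Compute volatile solids:
  VS = mass * VS_fraction = 259 * 0.62 = 160.58 kg
Calculate biogas volume:
  Biogas = VS * specific_yield = 160.58 * 0.76
  Biogas = 122.04 m^3

122.04


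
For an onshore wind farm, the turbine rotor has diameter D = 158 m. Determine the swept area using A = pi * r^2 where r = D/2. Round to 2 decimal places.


Compute the rotor radius:
  r = D / 2 = 158 / 2 = 79.0 m
Calculate swept area:
  A = pi * r^2 = pi * 79.0^2
  A = 19606.68 m^2

19606.68


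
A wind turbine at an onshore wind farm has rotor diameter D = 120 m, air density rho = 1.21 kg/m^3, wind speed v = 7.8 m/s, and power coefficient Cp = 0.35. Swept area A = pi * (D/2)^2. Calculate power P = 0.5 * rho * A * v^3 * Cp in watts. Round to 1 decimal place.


Step 1 -- Compute swept area:
  A = pi * (D/2)^2 = pi * (120/2)^2 = 11309.73 m^2
Step 2 -- Apply wind power equation:
  P = 0.5 * rho * A * v^3 * Cp
  v^3 = 7.8^3 = 474.552
  P = 0.5 * 1.21 * 11309.73 * 474.552 * 0.35
  P = 1136474.3 W

1136474.3


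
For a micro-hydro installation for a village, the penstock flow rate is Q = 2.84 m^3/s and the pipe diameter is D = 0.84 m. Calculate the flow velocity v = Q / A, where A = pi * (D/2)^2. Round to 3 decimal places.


Compute pipe cross-sectional area:
  A = pi * (D/2)^2 = pi * (0.84/2)^2 = 0.5542 m^2
Calculate velocity:
  v = Q / A = 2.84 / 0.5542
  v = 5.125 m/s

5.125


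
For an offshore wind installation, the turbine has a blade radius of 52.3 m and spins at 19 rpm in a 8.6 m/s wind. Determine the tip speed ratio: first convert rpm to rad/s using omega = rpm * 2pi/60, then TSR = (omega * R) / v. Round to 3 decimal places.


Convert rotational speed to rad/s:
  omega = 19 * 2 * pi / 60 = 1.9897 rad/s
Compute tip speed:
  v_tip = omega * R = 1.9897 * 52.3 = 104.06 m/s
Tip speed ratio:
  TSR = v_tip / v_wind = 104.06 / 8.6 = 12.100

12.100


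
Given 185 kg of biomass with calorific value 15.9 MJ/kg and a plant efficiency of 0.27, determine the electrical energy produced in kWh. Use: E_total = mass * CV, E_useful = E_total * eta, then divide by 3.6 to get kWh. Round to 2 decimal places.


Total energy = mass * CV = 185 * 15.9 = 2941.5 MJ
Useful energy = total * eta = 2941.5 * 0.27 = 794.21 MJ
Convert to kWh: 794.21 / 3.6
Useful energy = 220.61 kWh

220.61


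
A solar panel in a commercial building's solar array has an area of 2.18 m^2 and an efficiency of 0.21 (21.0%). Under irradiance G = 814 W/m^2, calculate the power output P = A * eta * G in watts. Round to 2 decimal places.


Use the solar power formula P = A * eta * G.
Given: A = 2.18 m^2, eta = 0.21, G = 814 W/m^2
P = 2.18 * 0.21 * 814
P = 372.65 W

372.65


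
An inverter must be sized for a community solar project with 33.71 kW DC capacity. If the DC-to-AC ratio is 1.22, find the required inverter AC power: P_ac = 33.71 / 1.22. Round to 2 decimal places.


The inverter AC capacity is determined by the DC/AC ratio.
Given: P_dc = 33.71 kW, DC/AC ratio = 1.22
P_ac = P_dc / ratio = 33.71 / 1.22
P_ac = 27.63 kW

27.63


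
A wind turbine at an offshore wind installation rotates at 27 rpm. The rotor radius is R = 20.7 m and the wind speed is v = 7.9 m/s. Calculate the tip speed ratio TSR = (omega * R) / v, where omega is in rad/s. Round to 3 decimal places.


Convert rotational speed to rad/s:
  omega = 27 * 2 * pi / 60 = 2.8274 rad/s
Compute tip speed:
  v_tip = omega * R = 2.8274 * 20.7 = 58.528 m/s
Tip speed ratio:
  TSR = v_tip / v_wind = 58.528 / 7.9 = 7.409

7.409


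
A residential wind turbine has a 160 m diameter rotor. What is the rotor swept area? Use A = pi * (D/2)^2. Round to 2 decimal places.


Compute the rotor radius:
  r = D / 2 = 160 / 2 = 80.0 m
Calculate swept area:
  A = pi * r^2 = pi * 80.0^2
  A = 20106.19 m^2

20106.19


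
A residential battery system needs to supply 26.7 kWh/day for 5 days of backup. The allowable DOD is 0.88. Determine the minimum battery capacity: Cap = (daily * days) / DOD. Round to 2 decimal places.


Total energy needed = daily * days = 26.7 * 5 = 133.5 kWh
Account for depth of discharge:
  Cap = total_energy / DOD = 133.5 / 0.88
  Cap = 151.70 kWh

151.70


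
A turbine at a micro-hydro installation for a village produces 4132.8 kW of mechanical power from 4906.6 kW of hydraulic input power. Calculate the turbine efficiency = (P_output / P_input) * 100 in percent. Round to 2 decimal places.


Turbine efficiency = (output power / input power) * 100
eta = (4132.8 / 4906.6) * 100
eta = 84.23%

84.23


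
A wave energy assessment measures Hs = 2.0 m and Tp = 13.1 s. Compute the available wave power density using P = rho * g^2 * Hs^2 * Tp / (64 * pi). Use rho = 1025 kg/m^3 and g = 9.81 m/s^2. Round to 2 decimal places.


Apply wave power formula:
  g^2 = 9.81^2 = 96.2361
  Hs^2 = 2.0^2 = 4.0
  Numerator = rho * g^2 * Hs^2 * Tp = 1025 * 96.2361 * 4.0 * 13.1 = 5168840.93
  Denominator = 64 * pi = 201.0619
  P = 5168840.93 / 201.0619 = 25707.71 W/m

25707.71


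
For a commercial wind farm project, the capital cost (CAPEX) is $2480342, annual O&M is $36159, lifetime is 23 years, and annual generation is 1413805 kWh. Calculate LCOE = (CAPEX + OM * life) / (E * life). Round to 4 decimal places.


Total cost = CAPEX + OM * lifetime = 2480342 + 36159 * 23 = 2480342 + 831657 = 3311999
Total generation = annual * lifetime = 1413805 * 23 = 32517515 kWh
LCOE = 3311999 / 32517515
LCOE = 0.1019 $/kWh

0.1019


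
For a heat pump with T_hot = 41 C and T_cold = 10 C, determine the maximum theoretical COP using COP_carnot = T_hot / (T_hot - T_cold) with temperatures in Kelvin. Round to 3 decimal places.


Convert to Kelvin:
  T_hot = 41 + 273.15 = 314.15 K
  T_cold = 10 + 273.15 = 283.15 K
Apply Carnot COP formula:
  COP = T_hot_K / (T_hot_K - T_cold_K) = 314.15 / 31.0
  COP = 10.134

10.134


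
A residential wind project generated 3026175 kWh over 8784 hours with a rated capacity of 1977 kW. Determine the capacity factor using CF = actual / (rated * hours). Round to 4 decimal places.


Capacity factor = actual output / maximum possible output
Maximum possible = rated * hours = 1977 * 8784 = 17365968 kWh
CF = 3026175 / 17365968
CF = 0.1743

0.1743


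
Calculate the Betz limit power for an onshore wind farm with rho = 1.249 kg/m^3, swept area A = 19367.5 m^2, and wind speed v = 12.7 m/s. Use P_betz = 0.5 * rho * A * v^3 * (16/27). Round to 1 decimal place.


The Betz coefficient Cp_max = 16/27 = 0.5926
v^3 = 12.7^3 = 2048.383
P_betz = 0.5 * rho * A * v^3 * Cp_max
P_betz = 0.5 * 1.249 * 19367.5 * 2048.383 * 0.5926
P_betz = 14681600.0 W

14681600.0


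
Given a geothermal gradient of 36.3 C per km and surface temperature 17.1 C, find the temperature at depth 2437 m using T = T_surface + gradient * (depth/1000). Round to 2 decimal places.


Convert depth to km: 2437 / 1000 = 2.437 km
Temperature increase = gradient * depth_km = 36.3 * 2.437 = 88.46 C
Temperature at depth = T_surface + delta_T = 17.1 + 88.46
T = 105.56 C

105.56


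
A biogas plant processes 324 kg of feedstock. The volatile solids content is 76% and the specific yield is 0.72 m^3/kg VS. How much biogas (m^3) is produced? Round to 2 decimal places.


Compute volatile solids:
  VS = mass * VS_fraction = 324 * 0.76 = 246.24 kg
Calculate biogas volume:
  Biogas = VS * specific_yield = 246.24 * 0.72
  Biogas = 177.29 m^3

177.29


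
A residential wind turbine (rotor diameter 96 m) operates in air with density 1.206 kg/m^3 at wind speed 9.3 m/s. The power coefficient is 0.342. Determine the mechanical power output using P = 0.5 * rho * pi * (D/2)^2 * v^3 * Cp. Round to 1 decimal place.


Step 1 -- Compute swept area:
  A = pi * (D/2)^2 = pi * (96/2)^2 = 7238.23 m^2
Step 2 -- Apply wind power equation:
  P = 0.5 * rho * A * v^3 * Cp
  v^3 = 9.3^3 = 804.357
  P = 0.5 * 1.206 * 7238.23 * 804.357 * 0.342
  P = 1200672.6 W

1200672.6


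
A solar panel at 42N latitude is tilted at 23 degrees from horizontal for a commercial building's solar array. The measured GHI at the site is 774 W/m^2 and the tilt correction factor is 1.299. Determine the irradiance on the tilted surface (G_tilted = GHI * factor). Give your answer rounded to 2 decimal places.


Identify the given values:
  GHI = 774 W/m^2, tilt correction factor = 1.299
Apply the formula G_tilted = GHI * factor:
  G_tilted = 774 * 1.299
  G_tilted = 1005.43 W/m^2

1005.43


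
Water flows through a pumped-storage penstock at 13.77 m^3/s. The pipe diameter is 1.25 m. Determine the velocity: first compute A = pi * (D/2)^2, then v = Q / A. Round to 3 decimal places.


Compute pipe cross-sectional area:
  A = pi * (D/2)^2 = pi * (1.25/2)^2 = 1.2272 m^2
Calculate velocity:
  v = Q / A = 13.77 / 1.2272
  v = 11.221 m/s

11.221


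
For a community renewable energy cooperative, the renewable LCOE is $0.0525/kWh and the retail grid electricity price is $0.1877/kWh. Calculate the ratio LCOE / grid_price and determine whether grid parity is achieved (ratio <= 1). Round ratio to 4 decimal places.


Compare LCOE to grid price:
  LCOE = $0.0525/kWh, Grid price = $0.1877/kWh
  Ratio = LCOE / grid_price = 0.0525 / 0.1877 = 0.2797
  Grid parity achieved (ratio <= 1)? yes

0.2797


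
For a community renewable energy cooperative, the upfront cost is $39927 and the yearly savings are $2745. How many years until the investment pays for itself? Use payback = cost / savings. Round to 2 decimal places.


Simple payback period = initial cost / annual savings
Payback = 39927 / 2745
Payback = 14.55 years

14.55


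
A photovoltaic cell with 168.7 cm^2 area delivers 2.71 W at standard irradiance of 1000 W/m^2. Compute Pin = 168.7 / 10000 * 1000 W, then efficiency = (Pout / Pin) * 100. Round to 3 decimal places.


First compute the input power:
  Pin = area_cm2 / 10000 * G = 168.7 / 10000 * 1000 = 16.87 W
Then compute efficiency:
  Efficiency = (Pout / Pin) * 100 = (2.71 / 16.87) * 100
  Efficiency = 16.064%

16.064


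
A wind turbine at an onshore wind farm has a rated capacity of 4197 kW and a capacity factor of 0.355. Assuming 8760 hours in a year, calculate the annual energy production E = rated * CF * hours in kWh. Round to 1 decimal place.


Annual energy = rated_kW * capacity_factor * hours_per_year
Given: P_rated = 4197 kW, CF = 0.355, hours = 8760
E = 4197 * 0.355 * 8760
E = 13051830.6 kWh

13051830.6


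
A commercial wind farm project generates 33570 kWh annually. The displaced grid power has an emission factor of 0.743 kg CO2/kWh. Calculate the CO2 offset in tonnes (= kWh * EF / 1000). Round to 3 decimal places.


CO2 offset in kg = generation * emission_factor
CO2 offset = 33570 * 0.743 = 24942.51 kg
Convert to tonnes:
  CO2 offset = 24942.51 / 1000 = 24.943 tonnes

24.943


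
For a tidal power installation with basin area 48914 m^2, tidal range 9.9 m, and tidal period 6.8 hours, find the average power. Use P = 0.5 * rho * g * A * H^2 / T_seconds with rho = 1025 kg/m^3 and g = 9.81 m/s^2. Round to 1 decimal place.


Convert period to seconds: T = 6.8 * 3600 = 24480.0 s
H^2 = 9.9^2 = 98.01
P = 0.5 * rho * g * A * H^2 / T
P = 0.5 * 1025 * 9.81 * 48914 * 98.01 / 24480.0
P = 984589.1 W

984589.1


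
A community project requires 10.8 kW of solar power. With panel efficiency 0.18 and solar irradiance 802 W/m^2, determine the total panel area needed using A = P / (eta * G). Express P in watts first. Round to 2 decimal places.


Convert target power to watts: P = 10.8 * 1000 = 10800.0 W
Compute denominator: eta * G = 0.18 * 802 = 144.36
Required area A = P / (eta * G) = 10800.0 / 144.36
A = 74.81 m^2

74.81


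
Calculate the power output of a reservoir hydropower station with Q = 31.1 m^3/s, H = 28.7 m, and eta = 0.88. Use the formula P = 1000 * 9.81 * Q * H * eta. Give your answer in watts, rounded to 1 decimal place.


Apply the hydropower formula P = rho * g * Q * H * eta
rho * g = 1000 * 9.81 = 9810.0
P = 9810.0 * 31.1 * 28.7 * 0.88
P = 7705378.3 W

7705378.3


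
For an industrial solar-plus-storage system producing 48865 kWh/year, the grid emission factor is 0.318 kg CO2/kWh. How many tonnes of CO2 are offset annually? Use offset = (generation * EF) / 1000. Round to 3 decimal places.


CO2 offset in kg = generation * emission_factor
CO2 offset = 48865 * 0.318 = 15539.07 kg
Convert to tonnes:
  CO2 offset = 15539.07 / 1000 = 15.539 tonnes

15.539


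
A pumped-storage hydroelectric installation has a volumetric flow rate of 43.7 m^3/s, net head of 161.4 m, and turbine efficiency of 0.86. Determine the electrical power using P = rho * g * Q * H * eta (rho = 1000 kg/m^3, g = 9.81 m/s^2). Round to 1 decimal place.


Apply the hydropower formula P = rho * g * Q * H * eta
rho * g = 1000 * 9.81 = 9810.0
P = 9810.0 * 43.7 * 161.4 * 0.86
P = 59504858.4 W

59504858.4


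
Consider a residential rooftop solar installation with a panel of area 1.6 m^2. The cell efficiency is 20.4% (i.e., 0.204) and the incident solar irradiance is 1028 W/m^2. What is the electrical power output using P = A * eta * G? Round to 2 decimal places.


Use the solar power formula P = A * eta * G.
Given: A = 1.6 m^2, eta = 0.204, G = 1028 W/m^2
P = 1.6 * 0.204 * 1028
P = 335.54 W

335.54


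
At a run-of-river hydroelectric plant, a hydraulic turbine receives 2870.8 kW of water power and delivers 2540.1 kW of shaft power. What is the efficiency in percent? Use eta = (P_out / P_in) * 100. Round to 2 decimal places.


Turbine efficiency = (output power / input power) * 100
eta = (2540.1 / 2870.8) * 100
eta = 88.48%

88.48


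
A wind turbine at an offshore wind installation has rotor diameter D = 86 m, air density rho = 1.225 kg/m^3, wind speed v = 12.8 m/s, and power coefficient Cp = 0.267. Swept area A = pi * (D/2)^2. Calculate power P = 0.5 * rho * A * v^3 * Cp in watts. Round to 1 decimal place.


Step 1 -- Compute swept area:
  A = pi * (D/2)^2 = pi * (86/2)^2 = 5808.8 m^2
Step 2 -- Apply wind power equation:
  P = 0.5 * rho * A * v^3 * Cp
  v^3 = 12.8^3 = 2097.152
  P = 0.5 * 1.225 * 5808.8 * 2097.152 * 0.267
  P = 1992205.1 W

1992205.1


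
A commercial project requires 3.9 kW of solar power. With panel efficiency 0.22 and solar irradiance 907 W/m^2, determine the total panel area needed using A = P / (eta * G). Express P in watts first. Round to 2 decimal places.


Convert target power to watts: P = 3.9 * 1000 = 3900.0 W
Compute denominator: eta * G = 0.22 * 907 = 199.54
Required area A = P / (eta * G) = 3900.0 / 199.54
A = 19.54 m^2

19.54


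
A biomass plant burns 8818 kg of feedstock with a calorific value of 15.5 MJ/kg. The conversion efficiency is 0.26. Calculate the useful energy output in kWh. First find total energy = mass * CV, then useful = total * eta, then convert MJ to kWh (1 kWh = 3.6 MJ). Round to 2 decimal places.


Total energy = mass * CV = 8818 * 15.5 = 136679.0 MJ
Useful energy = total * eta = 136679.0 * 0.26 = 35536.54 MJ
Convert to kWh: 35536.54 / 3.6
Useful energy = 9871.26 kWh

9871.26


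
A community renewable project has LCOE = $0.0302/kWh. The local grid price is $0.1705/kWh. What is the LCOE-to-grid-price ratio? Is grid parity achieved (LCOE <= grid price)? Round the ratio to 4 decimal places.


Compare LCOE to grid price:
  LCOE = $0.0302/kWh, Grid price = $0.1705/kWh
  Ratio = LCOE / grid_price = 0.0302 / 0.1705 = 0.1771
  Grid parity achieved (ratio <= 1)? yes

0.1771


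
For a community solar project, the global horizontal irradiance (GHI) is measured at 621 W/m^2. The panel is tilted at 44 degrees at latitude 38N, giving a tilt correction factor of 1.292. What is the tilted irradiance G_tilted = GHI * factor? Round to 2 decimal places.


Identify the given values:
  GHI = 621 W/m^2, tilt correction factor = 1.292
Apply the formula G_tilted = GHI * factor:
  G_tilted = 621 * 1.292
  G_tilted = 802.33 W/m^2

802.33


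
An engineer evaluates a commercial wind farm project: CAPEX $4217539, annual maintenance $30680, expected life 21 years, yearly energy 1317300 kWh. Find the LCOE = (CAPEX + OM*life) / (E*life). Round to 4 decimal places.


Total cost = CAPEX + OM * lifetime = 4217539 + 30680 * 21 = 4217539 + 644280 = 4861819
Total generation = annual * lifetime = 1317300 * 21 = 27663300 kWh
LCOE = 4861819 / 27663300
LCOE = 0.1757 $/kWh

0.1757


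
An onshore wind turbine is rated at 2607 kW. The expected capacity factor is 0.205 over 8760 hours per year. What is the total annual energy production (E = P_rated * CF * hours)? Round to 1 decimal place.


Annual energy = rated_kW * capacity_factor * hours_per_year
Given: P_rated = 2607 kW, CF = 0.205, hours = 8760
E = 2607 * 0.205 * 8760
E = 4681650.6 kWh

4681650.6


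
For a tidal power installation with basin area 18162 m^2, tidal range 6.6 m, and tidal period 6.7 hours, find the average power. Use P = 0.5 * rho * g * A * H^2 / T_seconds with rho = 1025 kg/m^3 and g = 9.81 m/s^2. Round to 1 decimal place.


Convert period to seconds: T = 6.7 * 3600 = 24120.0 s
H^2 = 6.6^2 = 43.56
P = 0.5 * rho * g * A * H^2 / T
P = 0.5 * 1025 * 9.81 * 18162 * 43.56 / 24120.0
P = 164906.3 W

164906.3


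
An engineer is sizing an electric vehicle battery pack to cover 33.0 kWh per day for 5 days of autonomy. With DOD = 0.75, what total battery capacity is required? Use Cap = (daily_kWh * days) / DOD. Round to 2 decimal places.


Total energy needed = daily * days = 33.0 * 5 = 165.0 kWh
Account for depth of discharge:
  Cap = total_energy / DOD = 165.0 / 0.75
  Cap = 220.00 kWh

220.00


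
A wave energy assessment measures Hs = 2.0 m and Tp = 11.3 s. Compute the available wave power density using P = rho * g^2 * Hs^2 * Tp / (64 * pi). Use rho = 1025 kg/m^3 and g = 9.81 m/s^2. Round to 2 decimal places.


Apply wave power formula:
  g^2 = 9.81^2 = 96.2361
  Hs^2 = 2.0^2 = 4.0
  Numerator = rho * g^2 * Hs^2 * Tp = 1025 * 96.2361 * 4.0 * 11.3 = 4458618.51
  Denominator = 64 * pi = 201.0619
  P = 4458618.51 / 201.0619 = 22175.35 W/m

22175.35
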